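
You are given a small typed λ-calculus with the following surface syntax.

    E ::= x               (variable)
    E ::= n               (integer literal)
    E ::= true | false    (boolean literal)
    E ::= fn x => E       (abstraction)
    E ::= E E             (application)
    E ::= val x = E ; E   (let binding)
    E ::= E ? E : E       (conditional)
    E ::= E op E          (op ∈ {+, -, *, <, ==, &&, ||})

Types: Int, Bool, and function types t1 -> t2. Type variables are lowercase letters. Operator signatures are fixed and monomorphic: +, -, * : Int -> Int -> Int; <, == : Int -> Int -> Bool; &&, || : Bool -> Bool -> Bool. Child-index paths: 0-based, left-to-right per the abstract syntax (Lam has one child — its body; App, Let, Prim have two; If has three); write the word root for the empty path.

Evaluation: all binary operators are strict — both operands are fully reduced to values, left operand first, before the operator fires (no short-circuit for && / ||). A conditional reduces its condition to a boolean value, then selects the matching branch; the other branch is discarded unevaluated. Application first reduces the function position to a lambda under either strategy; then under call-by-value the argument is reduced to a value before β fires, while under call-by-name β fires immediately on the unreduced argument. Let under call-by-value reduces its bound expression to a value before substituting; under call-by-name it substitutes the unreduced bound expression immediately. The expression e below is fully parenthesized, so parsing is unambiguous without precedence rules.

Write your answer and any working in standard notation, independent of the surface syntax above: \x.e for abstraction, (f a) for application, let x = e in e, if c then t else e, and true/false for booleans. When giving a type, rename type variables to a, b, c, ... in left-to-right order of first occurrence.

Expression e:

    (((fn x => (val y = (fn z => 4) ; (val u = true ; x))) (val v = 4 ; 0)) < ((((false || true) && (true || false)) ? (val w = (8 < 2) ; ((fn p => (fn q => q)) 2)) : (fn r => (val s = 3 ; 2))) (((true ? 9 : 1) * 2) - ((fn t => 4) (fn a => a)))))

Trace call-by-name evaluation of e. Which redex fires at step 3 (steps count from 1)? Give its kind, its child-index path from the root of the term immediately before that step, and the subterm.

Answer: let at 0 : (let u = true in (let v = 4 in 0))

Derivation:
step 0: (((\x.(let y = (\z.4) in (let u = true in x))) (let v = 4 in 0)) < ((if ((false || true) && (true || false)) then (let w = (8 < 2) in ((\p.(\q.q)) 2)) else (\r.(let s = 3 in 2))) (((if true then 9 else 1) * 2) - ((\t.4) (\a.a)))))
step 1: [beta@0] ((let y = (\z.4) in (let u = true in (let v = 4 in 0))) < ((if ((false || true) && (true || false)) then (let w = (8 < 2) in ((\p.(\q.q)) 2)) else (\r.(let s = 3 in 2))) (((if true then 9 else 1) * 2) - ((\t.4) (\a.a)))))
step 2: [let@0] ((let u = true in (let v = 4 in 0)) < ((if ((false || true) && (true || false)) then (let w = (8 < 2) in ((\p.(\q.q)) 2)) else (\r.(let s = 3 in 2))) (((if true then 9 else 1) * 2) - ((\t.4) (\a.a)))))
step 3: [let@0] ((let v = 4 in 0) < ((if ((false || true) && (true || false)) then (let w = (8 < 2) in ((\p.(\q.q)) 2)) else (\r.(let s = 3 in 2))) (((if true then 9 else 1) * 2) - ((\t.4) (\a.a)))))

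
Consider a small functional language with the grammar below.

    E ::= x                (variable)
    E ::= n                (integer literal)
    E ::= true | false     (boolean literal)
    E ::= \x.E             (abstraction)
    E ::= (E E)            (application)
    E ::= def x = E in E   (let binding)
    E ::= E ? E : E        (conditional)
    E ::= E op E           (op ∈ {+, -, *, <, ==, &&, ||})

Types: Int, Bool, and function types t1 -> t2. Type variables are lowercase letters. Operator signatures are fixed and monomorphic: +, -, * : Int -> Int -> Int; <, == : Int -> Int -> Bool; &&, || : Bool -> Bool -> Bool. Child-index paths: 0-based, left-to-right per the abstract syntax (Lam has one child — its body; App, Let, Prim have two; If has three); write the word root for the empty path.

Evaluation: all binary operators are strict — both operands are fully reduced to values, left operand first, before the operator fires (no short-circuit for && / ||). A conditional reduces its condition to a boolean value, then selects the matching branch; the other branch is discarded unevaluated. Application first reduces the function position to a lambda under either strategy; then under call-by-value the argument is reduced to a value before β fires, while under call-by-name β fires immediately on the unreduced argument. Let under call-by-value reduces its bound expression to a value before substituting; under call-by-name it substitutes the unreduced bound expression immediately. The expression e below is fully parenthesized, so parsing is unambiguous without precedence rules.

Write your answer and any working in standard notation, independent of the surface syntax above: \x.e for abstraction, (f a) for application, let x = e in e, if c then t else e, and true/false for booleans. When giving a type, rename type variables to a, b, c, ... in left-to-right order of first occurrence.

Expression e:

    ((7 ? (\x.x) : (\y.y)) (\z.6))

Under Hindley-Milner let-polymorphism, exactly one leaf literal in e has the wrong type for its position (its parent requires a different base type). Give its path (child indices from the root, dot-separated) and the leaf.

Derivation:
  unify Int ~ Bool
  FAIL: mismatch Int ~ Bool

Answer: 0.0 : 7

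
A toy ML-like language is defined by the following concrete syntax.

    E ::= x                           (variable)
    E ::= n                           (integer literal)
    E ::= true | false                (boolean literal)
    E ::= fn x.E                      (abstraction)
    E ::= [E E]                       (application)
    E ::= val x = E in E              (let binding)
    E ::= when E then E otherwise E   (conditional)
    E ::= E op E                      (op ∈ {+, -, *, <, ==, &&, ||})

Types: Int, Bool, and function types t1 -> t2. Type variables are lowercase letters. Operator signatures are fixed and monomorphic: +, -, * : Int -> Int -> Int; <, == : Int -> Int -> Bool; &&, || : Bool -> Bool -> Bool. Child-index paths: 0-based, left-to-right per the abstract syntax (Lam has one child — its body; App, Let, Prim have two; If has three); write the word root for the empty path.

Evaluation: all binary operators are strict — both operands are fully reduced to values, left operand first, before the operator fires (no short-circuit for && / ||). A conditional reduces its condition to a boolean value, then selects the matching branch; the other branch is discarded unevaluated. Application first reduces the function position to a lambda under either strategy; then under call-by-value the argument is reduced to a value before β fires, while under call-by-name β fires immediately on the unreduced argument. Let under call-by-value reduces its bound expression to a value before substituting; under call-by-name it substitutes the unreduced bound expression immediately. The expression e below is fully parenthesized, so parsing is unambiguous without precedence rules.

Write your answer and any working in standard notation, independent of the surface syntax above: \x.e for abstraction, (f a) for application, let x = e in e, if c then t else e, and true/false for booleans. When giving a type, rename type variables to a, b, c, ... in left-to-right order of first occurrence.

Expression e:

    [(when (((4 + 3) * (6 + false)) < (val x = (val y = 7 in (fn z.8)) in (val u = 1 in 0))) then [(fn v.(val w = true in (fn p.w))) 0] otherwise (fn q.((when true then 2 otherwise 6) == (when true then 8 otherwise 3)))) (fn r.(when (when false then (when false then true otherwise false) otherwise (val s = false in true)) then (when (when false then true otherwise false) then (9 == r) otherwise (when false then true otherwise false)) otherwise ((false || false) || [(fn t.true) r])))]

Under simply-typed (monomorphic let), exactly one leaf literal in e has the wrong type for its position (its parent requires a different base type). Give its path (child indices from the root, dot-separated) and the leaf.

Answer: 0.0.0.1.1 : false

Working:
  unify Int ~ Int
  unify Int ~ Int
  unify Int ~ Int
  unify Int ~ Int
  unify Bool ~ Int
  FAIL: mismatch Bool ~ Int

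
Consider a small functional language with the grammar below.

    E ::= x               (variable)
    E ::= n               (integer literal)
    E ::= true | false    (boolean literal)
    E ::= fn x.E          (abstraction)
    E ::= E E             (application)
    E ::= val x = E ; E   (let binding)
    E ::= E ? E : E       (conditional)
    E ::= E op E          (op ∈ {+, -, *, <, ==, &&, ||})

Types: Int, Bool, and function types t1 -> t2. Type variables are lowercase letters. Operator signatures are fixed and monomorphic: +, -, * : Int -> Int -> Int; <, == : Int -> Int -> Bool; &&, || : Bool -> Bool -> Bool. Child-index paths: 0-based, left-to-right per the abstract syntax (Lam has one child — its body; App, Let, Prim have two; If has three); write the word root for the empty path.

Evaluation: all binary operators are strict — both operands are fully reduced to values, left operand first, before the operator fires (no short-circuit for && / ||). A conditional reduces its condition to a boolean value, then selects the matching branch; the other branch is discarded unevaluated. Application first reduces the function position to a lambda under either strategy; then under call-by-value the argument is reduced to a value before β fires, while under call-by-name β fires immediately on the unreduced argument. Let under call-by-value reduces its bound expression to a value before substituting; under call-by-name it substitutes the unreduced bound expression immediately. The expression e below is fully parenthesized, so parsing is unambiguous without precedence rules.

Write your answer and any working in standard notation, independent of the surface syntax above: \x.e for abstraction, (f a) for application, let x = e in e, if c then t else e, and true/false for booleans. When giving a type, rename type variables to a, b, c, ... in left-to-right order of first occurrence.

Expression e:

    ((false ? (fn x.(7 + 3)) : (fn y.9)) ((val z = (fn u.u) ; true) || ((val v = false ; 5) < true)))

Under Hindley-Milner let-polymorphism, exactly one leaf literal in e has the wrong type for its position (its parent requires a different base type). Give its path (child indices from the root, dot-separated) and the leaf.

Derivation:
  unify Bool ~ Bool
  unify Int ~ Int
  unify Int ~ Int
\x._ : a -> Int
\y._ : b -> Int
  unify a -> Int ~ b -> Int
  unify a ~ b
  unify Int ~ Int
u : c
\u._ : c -> c
let z : forall. c -> c
  unify Bool ~ Bool
let v : Bool
  unify Int ~ Int
  unify Bool ~ Int
  FAIL: mismatch Bool ~ Int

Answer: 1.1.1 : true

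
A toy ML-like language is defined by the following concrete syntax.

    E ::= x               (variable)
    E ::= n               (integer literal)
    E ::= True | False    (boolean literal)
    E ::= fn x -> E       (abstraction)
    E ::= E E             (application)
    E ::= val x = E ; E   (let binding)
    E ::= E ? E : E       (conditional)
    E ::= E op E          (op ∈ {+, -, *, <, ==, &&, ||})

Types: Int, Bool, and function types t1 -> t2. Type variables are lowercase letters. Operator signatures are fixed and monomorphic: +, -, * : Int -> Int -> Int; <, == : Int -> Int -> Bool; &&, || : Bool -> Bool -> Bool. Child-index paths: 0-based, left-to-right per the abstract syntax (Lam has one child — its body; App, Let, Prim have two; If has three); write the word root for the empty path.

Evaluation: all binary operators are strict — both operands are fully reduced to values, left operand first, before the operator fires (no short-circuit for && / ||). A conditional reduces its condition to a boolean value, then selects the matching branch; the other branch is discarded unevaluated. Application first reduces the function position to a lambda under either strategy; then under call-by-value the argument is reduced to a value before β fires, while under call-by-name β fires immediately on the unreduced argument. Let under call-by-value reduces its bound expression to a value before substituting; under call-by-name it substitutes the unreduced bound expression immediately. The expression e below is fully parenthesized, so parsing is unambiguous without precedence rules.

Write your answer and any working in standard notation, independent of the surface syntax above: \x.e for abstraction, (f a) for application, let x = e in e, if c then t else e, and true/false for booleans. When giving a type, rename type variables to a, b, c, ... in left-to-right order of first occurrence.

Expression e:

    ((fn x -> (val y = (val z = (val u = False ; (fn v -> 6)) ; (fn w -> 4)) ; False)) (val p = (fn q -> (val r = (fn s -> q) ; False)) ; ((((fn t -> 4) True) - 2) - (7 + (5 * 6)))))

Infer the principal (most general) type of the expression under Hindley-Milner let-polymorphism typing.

Working:
let u : Bool
\v._ : b -> Int
let z : forall. b -> Int
\w._ : c -> Int
let y : forall. c -> Int
\x._ : a -> Bool
q : d
\s._ : e -> d
let r : forall. e -> d
\q._ : d -> Bool
let p : forall. d -> Bool
\t._ : f -> Int
  unify f -> Int ~ Bool -> g
  unify f ~ Bool
  unify Int ~ g
_ _ : Int
  unify Int ~ Int
  unify Int ~ Int
  unify Int ~ Int
  unify Int ~ Int
  unify Int ~ Int
  unify Int ~ Int
  unify Int ~ Int
  unify Int ~ Int
  unify a -> Bool ~ Int -> h
  unify a ~ Int
  unify Bool ~ h
_ _ : Bool

Answer: Bool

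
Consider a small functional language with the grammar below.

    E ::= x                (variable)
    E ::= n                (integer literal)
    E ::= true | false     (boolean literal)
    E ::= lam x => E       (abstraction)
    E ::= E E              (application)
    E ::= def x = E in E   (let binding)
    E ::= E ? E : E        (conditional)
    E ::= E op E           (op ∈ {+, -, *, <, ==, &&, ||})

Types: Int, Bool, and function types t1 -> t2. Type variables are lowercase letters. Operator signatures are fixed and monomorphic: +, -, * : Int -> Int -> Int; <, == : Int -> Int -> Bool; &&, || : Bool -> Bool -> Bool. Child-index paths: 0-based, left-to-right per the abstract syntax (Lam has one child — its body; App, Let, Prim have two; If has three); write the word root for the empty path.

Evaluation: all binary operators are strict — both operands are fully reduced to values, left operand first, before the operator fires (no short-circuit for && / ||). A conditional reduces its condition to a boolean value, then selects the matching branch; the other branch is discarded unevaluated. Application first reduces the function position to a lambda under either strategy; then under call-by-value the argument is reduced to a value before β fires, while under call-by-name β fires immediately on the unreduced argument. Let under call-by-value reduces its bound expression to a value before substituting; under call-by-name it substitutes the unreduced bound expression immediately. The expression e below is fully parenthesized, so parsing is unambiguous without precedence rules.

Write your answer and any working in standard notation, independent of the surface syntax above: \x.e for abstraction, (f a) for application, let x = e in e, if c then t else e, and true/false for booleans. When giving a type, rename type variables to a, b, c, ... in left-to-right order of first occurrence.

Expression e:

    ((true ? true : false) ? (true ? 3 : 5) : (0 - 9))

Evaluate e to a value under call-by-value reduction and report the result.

Answer: 3

Derivation:
step 0: (if (if true then true else false) then (if true then 3 else 5) else (0 - 9))
step 1: [if@0] (if true then (if true then 3 else 5) else (0 - 9))
step 2: [if@root] (if true then 3 else 5)
step 3: [if@root] 3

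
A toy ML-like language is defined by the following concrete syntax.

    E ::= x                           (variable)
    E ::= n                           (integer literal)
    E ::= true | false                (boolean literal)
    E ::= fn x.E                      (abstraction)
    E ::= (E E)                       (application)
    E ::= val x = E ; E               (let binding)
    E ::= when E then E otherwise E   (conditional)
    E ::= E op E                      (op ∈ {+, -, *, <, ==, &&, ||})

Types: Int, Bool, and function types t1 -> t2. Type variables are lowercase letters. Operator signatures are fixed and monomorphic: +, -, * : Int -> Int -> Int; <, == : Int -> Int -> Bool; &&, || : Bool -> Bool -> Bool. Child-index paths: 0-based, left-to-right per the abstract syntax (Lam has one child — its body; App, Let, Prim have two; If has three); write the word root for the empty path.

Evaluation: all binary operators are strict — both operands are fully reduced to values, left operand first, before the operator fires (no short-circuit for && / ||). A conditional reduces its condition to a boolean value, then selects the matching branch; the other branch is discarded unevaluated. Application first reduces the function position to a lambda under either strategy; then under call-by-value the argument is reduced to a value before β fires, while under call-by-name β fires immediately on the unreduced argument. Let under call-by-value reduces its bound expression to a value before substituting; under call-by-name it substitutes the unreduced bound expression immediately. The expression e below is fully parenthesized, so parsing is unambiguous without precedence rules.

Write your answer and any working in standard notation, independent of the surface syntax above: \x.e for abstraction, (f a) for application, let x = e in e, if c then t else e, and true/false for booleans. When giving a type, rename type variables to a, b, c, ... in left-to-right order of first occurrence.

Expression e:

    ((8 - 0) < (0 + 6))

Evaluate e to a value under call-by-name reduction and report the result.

Derivation:
step 0: ((8 - 0) < (0 + 6))
step 1: [delta@0] (8 < (0 + 6))
step 2: [delta@1] (8 < 6)
step 3: [delta@root] false

Answer: false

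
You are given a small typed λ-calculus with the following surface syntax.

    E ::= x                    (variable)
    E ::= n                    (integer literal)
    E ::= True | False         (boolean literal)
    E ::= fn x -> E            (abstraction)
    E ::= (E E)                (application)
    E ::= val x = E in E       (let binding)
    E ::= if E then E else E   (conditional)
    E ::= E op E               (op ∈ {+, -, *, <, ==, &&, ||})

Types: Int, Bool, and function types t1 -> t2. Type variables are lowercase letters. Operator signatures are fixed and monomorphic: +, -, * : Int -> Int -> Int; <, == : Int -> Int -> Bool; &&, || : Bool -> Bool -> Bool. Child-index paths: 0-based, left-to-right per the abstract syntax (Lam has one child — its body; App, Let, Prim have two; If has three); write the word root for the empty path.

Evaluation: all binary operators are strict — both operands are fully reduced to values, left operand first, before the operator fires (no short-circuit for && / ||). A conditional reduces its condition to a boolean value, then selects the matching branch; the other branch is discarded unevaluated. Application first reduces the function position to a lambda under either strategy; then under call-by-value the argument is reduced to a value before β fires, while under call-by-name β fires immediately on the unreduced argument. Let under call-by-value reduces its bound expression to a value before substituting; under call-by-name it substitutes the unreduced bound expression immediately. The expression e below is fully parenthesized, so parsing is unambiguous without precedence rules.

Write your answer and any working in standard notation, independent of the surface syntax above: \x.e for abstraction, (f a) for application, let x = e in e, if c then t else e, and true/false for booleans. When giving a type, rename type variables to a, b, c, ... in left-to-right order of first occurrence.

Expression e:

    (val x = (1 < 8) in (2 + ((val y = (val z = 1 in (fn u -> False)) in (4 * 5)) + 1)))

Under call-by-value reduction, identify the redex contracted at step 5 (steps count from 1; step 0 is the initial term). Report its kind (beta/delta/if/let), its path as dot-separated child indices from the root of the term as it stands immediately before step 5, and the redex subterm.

Derivation:
step 0: (let x = (1 < 8) in (2 + ((let y = (let z = 1 in (\u.false)) in (4 * 5)) + 1)))
step 1: [delta@0] (let x = true in (2 + ((let y = (let z = 1 in (\u.false)) in (4 * 5)) + 1)))
step 2: [let@root] (2 + ((let y = (let z = 1 in (\u.false)) in (4 * 5)) + 1))
step 3: [let@1.0.0] (2 + ((let y = (\u.false) in (4 * 5)) + 1))
step 4: [let@1.0] (2 + ((4 * 5) + 1))
step 5: [delta@1.0] (2 + (20 + 1))

Answer: delta at 1.0 : (4 * 5)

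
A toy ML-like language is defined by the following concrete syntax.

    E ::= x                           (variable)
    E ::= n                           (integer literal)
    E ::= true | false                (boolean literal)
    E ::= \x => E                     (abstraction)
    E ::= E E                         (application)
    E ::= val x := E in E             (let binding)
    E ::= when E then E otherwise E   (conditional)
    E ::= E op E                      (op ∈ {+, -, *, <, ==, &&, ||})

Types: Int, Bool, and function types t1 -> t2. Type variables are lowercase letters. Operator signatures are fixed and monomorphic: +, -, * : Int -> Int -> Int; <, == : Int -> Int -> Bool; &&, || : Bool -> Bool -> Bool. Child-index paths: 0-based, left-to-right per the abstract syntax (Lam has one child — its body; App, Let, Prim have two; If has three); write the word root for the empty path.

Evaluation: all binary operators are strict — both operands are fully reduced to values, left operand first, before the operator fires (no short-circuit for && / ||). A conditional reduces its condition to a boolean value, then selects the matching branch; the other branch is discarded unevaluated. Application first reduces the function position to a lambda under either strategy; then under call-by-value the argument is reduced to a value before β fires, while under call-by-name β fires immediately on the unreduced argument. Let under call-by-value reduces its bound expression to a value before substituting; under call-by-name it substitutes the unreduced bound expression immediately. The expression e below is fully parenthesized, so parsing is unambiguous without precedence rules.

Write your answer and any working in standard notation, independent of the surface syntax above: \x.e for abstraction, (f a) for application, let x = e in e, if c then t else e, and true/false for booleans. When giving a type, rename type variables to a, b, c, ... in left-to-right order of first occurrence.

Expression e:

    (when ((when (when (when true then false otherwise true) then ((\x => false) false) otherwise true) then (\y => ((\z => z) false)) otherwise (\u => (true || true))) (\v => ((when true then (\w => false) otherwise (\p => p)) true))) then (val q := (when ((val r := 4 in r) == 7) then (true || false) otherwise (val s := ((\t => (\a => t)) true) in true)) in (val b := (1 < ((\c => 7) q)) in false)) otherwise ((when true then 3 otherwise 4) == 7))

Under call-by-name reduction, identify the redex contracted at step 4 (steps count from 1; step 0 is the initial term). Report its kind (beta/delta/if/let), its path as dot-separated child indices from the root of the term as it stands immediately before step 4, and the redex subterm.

Answer: beta at 0 : ((\y.((\z.z) false)) (\v.((if true then (\w.false) else (\p.p)) true)))

Working:
step 0: (if ((if (if (if true then false else true) then ((\x.false) false) else true) then (\y.((\z.z) false)) else (\u.(true || true))) (\v.((if true then (\w.false) else (\p.p)) true))) then (let q = (if ((let r = 4 in r) == 7) then (true || false) else (let s = ((\t.(\a.t)) true) in true)) in (let b = (1 < ((\c.7) q)) in false)) else ((if true then 3 else 4) == 7))
step 1: [if@0.0.0.0] (if ((if (if false then ((\x.false) false) else true) then (\y.((\z.z) false)) else (\u.(true || true))) (\v.((if true then (\w.false) else (\p.p)) true))) then (let q = (if ((let r = 4 in r) == 7) then (true || false) else (let s = ((\t.(\a.t)) true) in true)) in (let b = (1 < ((\c.7) q)) in false)) else ((if true then 3 else 4) == 7))
step 2: [if@0.0.0] (if ((if true then (\y.((\z.z) false)) else (\u.(true || true))) (\v.((if true then (\w.false) else (\p.p)) true))) then (let q = (if ((let r = 4 in r) == 7) then (true || false) else (let s = ((\t.(\a.t)) true) in true)) in (let b = (1 < ((\c.7) q)) in false)) else ((if true then 3 else 4) == 7))
step 3: [if@0.0] (if ((\y.((\z.z) false)) (\v.((if true then (\w.false) else (\p.p)) true))) then (let q = (if ((let r = 4 in r) == 7) then (true || false) else (let s = ((\t.(\a.t)) true) in true)) in (let b = (1 < ((\c.7) q)) in false)) else ((if true then 3 else 4) == 7))
step 4: [beta@0] (if ((\z.z) false) then (let q = (if ((let r = 4 in r) == 7) then (true || false) else (let s = ((\t.(\a.t)) true) in true)) in (let b = (1 < ((\c.7) q)) in false)) else ((if true then 3 else 4) == 7))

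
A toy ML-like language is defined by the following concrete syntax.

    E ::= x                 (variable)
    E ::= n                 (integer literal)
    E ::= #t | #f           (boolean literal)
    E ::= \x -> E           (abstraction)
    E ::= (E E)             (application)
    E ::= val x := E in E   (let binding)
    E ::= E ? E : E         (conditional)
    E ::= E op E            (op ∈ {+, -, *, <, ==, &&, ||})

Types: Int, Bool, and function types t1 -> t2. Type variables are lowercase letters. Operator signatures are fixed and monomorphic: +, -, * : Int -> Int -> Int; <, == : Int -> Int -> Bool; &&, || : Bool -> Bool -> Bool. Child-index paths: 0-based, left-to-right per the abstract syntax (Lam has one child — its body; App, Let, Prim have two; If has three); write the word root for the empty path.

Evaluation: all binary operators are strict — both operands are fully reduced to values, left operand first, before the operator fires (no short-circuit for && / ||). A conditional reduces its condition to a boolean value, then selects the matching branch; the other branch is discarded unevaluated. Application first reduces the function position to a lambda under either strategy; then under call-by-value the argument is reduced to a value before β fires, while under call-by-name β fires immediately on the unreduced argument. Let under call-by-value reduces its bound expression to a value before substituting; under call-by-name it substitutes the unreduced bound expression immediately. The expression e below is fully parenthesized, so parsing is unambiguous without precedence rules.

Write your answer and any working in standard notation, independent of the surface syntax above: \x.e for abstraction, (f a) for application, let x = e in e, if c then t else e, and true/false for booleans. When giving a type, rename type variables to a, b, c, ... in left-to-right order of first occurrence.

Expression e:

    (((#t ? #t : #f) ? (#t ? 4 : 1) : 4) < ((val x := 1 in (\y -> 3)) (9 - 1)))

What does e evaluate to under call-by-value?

Derivation:
step 0: ((if (if true then true else false) then (if true then 4 else 1) else 4) < ((let x = 1 in (\y.3)) (9 - 1)))
step 1: [if@0.0] ((if true then (if true then 4 else 1) else 4) < ((let x = 1 in (\y.3)) (9 - 1)))
step 2: [if@0] ((if true then 4 else 1) < ((let x = 1 in (\y.3)) (9 - 1)))
step 3: [if@0] (4 < ((let x = 1 in (\y.3)) (9 - 1)))
step 4: [let@1.0] (4 < ((\y.3) (9 - 1)))
step 5: [delta@1.1] (4 < ((\y.3) 8))
step 6: [beta@1] (4 < 3)
step 7: [delta@root] false

Answer: false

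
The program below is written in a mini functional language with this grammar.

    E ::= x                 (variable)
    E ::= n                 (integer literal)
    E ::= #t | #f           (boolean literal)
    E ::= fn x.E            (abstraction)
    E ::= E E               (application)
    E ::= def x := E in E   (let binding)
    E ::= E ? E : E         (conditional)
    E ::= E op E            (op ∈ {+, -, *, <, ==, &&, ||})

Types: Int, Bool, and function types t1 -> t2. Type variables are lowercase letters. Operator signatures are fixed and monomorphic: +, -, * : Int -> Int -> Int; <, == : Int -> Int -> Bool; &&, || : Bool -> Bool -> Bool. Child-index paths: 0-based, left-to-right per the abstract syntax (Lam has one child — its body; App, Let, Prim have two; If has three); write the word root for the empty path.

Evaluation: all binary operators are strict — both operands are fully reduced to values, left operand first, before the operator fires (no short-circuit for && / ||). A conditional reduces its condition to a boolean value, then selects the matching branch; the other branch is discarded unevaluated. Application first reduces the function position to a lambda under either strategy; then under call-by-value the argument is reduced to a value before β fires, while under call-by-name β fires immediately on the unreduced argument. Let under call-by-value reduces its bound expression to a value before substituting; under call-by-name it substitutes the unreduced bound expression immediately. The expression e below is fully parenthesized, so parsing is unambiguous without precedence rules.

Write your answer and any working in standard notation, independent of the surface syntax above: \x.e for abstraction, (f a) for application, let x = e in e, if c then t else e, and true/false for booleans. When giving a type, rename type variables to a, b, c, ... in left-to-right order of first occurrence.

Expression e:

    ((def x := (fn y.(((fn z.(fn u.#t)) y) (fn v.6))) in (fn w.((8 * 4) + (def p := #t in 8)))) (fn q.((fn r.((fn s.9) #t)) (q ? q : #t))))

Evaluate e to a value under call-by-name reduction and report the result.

Answer: 40

Trace:
step 0: ((let x = (\y.(((\z.(\u.true)) y) (\v.6))) in (\w.((8 * 4) + (let p = true in 8)))) (\q.((\r.((\s.9) true)) (if q then q else true))))
step 1: [let@0] ((\w.((8 * 4) + (let p = true in 8))) (\q.((\r.((\s.9) true)) (if q then q else true))))
step 2: [beta@root] ((8 * 4) + (let p = true in 8))
step 3: [delta@0] (32 + (let p = true in 8))
step 4: [let@1] (32 + 8)
step 5: [delta@root] 40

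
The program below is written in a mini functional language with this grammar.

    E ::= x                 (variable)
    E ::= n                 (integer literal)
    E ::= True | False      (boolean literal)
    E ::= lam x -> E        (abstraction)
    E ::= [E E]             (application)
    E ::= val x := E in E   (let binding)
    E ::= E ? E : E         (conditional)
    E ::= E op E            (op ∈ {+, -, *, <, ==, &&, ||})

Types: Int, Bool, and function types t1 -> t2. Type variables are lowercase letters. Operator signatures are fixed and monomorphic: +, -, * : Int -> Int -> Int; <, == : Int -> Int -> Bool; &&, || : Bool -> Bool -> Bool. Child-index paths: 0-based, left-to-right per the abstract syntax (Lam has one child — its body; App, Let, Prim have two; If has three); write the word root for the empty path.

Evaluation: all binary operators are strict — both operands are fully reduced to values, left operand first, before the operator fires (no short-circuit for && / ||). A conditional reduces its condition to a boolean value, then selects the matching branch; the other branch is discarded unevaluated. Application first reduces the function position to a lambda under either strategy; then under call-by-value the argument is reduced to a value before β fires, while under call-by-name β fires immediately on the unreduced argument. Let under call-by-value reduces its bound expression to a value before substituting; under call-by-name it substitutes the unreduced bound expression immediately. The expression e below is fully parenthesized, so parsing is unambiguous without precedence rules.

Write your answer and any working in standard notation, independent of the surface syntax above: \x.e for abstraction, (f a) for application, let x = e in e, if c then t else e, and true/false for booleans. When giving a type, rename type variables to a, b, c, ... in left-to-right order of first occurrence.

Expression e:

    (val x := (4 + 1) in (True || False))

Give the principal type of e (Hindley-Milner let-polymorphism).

Answer: Bool

Working:
  unify Int ~ Int
  unify Int ~ Int
let x : Int
  unify Bool ~ Bool
  unify Bool ~ Bool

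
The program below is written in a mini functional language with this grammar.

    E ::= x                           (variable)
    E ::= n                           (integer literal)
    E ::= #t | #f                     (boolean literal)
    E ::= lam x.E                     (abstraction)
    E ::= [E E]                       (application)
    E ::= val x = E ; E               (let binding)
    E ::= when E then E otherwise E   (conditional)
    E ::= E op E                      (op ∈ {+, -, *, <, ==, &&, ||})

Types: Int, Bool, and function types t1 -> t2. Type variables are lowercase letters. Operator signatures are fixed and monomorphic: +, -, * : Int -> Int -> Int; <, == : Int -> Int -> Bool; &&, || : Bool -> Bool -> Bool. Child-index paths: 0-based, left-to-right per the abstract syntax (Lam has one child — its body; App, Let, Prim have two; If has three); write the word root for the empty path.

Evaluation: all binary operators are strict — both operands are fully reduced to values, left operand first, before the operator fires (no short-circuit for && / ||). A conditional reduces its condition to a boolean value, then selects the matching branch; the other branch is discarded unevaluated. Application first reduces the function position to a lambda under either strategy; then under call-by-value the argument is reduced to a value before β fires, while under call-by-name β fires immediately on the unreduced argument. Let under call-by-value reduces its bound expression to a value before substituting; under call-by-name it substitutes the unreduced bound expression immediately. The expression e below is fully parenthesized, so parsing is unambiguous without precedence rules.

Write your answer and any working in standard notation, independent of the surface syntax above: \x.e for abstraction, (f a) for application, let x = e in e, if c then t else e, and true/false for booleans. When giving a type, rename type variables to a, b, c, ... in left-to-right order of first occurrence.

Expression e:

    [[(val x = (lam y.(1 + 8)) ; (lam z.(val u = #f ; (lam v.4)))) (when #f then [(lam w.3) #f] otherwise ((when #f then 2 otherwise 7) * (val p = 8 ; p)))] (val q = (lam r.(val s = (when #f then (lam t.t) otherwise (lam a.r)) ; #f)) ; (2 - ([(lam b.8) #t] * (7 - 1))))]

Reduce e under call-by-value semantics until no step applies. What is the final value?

Working:
step 0: (((let x = (\y.(1 + 8)) in (\z.(let u = false in (\v.4)))) (if false then ((\w.3) false) else ((if false then 2 else 7) * (let p = 8 in p)))) (let q = (\r.(let s = (if false then (\t.t) else (\a.r)) in false)) in (2 - (((\b.8) true) * (7 - 1)))))
step 1: [let@0.0] (((\z.(let u = false in (\v.4))) (if false then ((\w.3) false) else ((if false then 2 else 7) * (let p = 8 in p)))) (let q = (\r.(let s = (if false then (\t.t) else (\a.r)) in false)) in (2 - (((\b.8) true) * (7 - 1)))))
step 2: [if@0.1] (((\z.(let u = false in (\v.4))) ((if false then 2 else 7) * (let p = 8 in p))) (let q = (\r.(let s = (if false then (\t.t) else (\a.r)) in false)) in (2 - (((\b.8) true) * (7 - 1)))))
step 3: [if@0.1.0] (((\z.(let u = false in (\v.4))) (7 * (let p = 8 in p))) (let q = (\r.(let s = (if false then (\t.t) else (\a.r)) in false)) in (2 - (((\b.8) true) * (7 - 1)))))
step 4: [let@0.1.1] (((\z.(let u = false in (\v.4))) (7 * 8)) (let q = (\r.(let s = (if false then (\t.t) else (\a.r)) in false)) in (2 - (((\b.8) true) * (7 - 1)))))
step 5: [delta@0.1] (((\z.(let u = false in (\v.4))) 56) (let q = (\r.(let s = (if false then (\t.t) else (\a.r)) in false)) in (2 - (((\b.8) true) * (7 - 1)))))
step 6: [beta@0] ((let u = false in (\v.4)) (let q = (\r.(let s = (if false then (\t.t) else (\a.r)) in false)) in (2 - (((\b.8) true) * (7 - 1)))))
step 7: [let@0] ((\v.4) (let q = (\r.(let s = (if false then (\t.t) else (\a.r)) in false)) in (2 - (((\b.8) true) * (7 - 1)))))
step 8: [let@1] ((\v.4) (2 - (((\b.8) true) * (7 - 1))))
step 9: [beta@1.1.0] ((\v.4) (2 - (8 * (7 - 1))))
step 10: [delta@1.1.1] ((\v.4) (2 - (8 * 6)))
step 11: [delta@1.1] ((\v.4) (2 - 48))
step 12: [delta@1] ((\v.4) -46)
step 13: [beta@root] 4

Answer: 4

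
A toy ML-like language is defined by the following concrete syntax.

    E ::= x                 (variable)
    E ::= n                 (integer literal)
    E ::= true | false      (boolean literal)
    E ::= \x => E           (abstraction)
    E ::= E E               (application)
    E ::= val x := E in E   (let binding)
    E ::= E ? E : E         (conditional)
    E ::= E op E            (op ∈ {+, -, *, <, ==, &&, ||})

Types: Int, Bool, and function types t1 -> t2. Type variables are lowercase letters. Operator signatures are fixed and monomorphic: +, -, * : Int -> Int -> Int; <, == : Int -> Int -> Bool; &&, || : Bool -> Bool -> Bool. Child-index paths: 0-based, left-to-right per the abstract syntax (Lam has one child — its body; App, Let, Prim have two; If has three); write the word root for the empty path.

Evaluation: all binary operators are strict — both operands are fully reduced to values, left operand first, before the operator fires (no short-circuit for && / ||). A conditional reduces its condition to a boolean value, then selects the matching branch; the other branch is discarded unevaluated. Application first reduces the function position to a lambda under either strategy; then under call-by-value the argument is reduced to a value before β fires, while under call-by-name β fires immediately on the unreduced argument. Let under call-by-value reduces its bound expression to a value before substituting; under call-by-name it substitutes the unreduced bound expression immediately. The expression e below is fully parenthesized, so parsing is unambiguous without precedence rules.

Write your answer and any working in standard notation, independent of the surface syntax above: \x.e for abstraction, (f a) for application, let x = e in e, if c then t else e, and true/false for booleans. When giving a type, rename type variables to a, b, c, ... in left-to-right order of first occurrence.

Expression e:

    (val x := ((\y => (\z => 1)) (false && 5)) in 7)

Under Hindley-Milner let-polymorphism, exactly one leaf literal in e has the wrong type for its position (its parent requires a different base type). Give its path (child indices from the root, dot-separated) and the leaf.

Answer: 0.1.1 : 5

Derivation:
\z._ : b -> Int
\y._ : a -> b -> Int
  unify Bool ~ Bool
  unify Int ~ Bool
  FAIL: mismatch Int ~ Bool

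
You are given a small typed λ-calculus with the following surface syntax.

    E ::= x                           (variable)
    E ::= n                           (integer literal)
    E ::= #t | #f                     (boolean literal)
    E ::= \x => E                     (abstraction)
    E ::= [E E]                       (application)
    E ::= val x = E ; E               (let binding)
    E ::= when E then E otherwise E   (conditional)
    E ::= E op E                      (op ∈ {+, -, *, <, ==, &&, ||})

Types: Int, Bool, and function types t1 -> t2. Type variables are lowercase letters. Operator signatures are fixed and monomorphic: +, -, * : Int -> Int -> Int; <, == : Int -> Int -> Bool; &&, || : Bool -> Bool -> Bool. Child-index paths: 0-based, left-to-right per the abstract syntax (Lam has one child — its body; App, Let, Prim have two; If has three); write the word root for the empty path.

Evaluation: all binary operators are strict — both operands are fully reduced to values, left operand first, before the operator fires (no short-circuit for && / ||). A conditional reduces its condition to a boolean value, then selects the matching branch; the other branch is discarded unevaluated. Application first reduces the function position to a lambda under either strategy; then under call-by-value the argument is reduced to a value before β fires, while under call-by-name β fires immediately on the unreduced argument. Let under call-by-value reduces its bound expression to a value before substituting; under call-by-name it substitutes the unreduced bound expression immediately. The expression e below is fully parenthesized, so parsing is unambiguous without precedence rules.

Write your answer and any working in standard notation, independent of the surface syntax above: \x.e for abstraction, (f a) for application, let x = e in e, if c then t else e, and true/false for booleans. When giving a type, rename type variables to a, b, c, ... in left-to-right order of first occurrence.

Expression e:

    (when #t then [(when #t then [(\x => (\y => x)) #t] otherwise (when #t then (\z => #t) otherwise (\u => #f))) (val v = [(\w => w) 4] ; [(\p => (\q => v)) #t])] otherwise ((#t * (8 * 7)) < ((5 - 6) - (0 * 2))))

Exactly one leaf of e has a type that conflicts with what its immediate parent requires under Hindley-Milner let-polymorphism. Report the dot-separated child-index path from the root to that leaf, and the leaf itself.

Answer: 2.0.0 : true

Trace:
  unify Bool ~ Bool
  unify Bool ~ Bool
x : a
\y._ : b -> a
\x._ : a -> b -> a
  unify a -> b -> a ~ Bool -> c
  unify a ~ Bool
  unify b -> Bool ~ c
_ _ : b -> Bool
  unify Bool ~ Bool
\z._ : d -> Bool
\u._ : e -> Bool
  unify d -> Bool ~ e -> Bool
  unify d ~ e
  unify Bool ~ Bool
  unify b -> Bool ~ e -> Bool
  unify b ~ e
  unify Bool ~ Bool
w : f
\w._ : f -> f
  unify f -> f ~ Int -> g
  unify f ~ Int
  unify Int ~ g
_ _ : Int
let v : Int
v : Int
\q._ : i -> Int
\p._ : h -> i -> Int
  unify h -> i -> Int ~ Bool -> j
  unify h ~ Bool
  unify i -> Int ~ j
_ _ : i -> Int
  unify e -> Bool ~ (i -> Int) -> k
  unify e ~ i -> Int
  unify Bool ~ k
_ _ : Bool
  unify Bool ~ Int
  FAIL: mismatch Bool ~ Int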